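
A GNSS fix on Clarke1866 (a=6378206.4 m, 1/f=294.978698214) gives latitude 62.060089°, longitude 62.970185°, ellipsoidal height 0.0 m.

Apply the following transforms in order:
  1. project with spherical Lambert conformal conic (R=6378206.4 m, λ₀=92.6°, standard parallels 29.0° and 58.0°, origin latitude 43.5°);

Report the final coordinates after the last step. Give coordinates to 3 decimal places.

E=-1549369.214 m, N=2317394.115 m

start: φ=62.060089°, λ=62.970185°, h=0.000 m
→ lcc (R=6378206.4, λ₀=92.6°): E=-1549369.2144, N=2317394.1152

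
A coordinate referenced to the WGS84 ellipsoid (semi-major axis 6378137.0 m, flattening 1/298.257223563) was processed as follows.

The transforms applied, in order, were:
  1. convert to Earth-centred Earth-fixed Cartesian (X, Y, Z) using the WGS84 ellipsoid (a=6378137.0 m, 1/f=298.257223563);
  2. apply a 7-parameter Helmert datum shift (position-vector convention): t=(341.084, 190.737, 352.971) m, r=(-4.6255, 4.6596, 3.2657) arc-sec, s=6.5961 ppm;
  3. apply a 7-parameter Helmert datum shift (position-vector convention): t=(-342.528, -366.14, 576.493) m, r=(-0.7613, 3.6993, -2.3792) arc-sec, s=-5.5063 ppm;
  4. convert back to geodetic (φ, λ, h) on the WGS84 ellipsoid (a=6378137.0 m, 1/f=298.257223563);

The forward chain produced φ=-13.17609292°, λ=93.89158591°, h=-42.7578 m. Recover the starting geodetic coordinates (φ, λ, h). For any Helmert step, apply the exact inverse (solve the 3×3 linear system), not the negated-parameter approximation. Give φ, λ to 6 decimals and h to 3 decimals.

start: φ=-13.176093°, λ=93.891586°, h=-42.758 m
→ ECEF (a=6378137.000, f=1/298.257223563): X=-421550.9899, Y=6196943.9183, Z=-1444370.7696
→ Helmert⁻¹: X=-421256.3510, Y=6197344.6568, Z=-1444939.9003
→ Helmert⁻¹: X=-421463.8908, Y=6197152.1235, Z=-1445153.8877
→ geod (Bowring, a=6378137.000): φ=-13.18256900°, λ=93.89065400°, h=332.2920 m

φ=-13.182569°, λ=93.890654°, h=332.292 m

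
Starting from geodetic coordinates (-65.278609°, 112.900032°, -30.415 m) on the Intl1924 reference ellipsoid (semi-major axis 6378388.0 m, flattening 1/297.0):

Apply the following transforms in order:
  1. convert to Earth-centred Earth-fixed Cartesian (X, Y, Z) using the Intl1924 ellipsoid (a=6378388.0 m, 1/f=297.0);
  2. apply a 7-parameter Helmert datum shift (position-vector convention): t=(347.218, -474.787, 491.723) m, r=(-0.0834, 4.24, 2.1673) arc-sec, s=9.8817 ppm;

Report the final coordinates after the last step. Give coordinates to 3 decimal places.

start: φ=-65.278609°, λ=112.900032°, h=-30.415 m
→ ECEF (a=6378388.000, f=1/297.0): X=-1040868.2235, Y=2464076.3497, Z=-5770872.1480
→ Helmert 7p (PV): X=-1040675.8100, Y=2463612.6417, Z=-5770417.0509

X=-1040675.810 m, Y=2463612.642 m, Z=-5770417.051 m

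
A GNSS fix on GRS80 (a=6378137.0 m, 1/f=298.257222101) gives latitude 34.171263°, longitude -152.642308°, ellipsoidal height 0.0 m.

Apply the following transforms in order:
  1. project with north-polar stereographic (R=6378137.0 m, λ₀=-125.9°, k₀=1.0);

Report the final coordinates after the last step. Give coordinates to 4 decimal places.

start: φ=34.171263°, λ=-152.642308°, h=0.000 m
→ stereo (R=6378137.0, λ₀=-125.9°): E=-3041043.1525, N=-6035334.8205

E=-3041043.1525 m, N=-6035334.8205 m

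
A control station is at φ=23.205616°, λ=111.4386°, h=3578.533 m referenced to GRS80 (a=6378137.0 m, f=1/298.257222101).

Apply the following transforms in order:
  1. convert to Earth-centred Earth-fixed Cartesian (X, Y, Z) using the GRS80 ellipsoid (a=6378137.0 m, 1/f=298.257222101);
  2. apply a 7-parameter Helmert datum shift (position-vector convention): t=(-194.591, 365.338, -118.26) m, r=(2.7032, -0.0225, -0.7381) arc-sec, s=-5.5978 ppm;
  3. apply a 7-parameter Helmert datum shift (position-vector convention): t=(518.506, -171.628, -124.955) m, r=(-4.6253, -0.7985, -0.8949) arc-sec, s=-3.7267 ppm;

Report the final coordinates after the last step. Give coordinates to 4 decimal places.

X=-2144569.0805 m, Y=5462605.5489 m, Z=2498748.2614 m

start: φ=23.205616°, λ=111.438600°, h=3578.533 m
→ ECEF (a=6378137.000, f=1/298.257222101): X=-2144946.2970, Y=5462422.5057, Z=2499074.2260
→ Helmert 7p (PV): X=-2145109.6069, Y=5462732.1902, Z=2499013.3300
→ Helmert 7p (PV): X=-2144569.0805, Y=5462605.5489, Z=2498748.2614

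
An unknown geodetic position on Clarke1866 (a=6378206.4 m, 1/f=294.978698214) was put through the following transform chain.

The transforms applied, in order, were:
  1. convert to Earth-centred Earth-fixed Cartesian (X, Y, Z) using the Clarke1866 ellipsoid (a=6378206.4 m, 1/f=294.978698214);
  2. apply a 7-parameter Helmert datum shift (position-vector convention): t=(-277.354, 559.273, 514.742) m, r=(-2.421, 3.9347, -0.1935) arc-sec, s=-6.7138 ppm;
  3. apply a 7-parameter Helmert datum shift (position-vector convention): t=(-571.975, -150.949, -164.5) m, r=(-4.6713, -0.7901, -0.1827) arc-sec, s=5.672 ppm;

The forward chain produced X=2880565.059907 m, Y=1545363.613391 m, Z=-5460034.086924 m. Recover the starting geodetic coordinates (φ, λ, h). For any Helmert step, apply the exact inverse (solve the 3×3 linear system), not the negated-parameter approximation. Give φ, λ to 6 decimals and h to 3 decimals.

φ=-59.257913°, λ=28.201611°, h=2109.490 m

start: X=2880565.0599, Y=1545363.6134, Z=-5460034.0869 m
→ Helmert⁻¹: X=2881098.4102, Y=1545631.9972, Z=-5459814.6507
→ Helmert⁻¹: X=2881497.8202, Y=1545149.8901, Z=-5460292.9492
→ geod (Bowring, a=6378206.400): φ=-59.25791300°, λ=28.20161100°, h=2109.4900 m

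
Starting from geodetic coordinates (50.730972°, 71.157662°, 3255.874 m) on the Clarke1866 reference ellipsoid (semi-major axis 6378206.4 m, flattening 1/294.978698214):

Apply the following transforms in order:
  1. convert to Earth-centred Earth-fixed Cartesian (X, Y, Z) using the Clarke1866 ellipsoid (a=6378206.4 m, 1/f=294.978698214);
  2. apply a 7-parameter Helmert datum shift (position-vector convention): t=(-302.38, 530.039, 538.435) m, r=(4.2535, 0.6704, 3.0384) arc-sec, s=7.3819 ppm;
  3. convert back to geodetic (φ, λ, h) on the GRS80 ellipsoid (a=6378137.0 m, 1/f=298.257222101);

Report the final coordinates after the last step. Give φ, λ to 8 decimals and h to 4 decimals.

φ=50.73018288°, λ=71.16430217°, h=3902.8411 m

start: φ=50.730972°, λ=71.157662°, h=3255.874 m
→ ECEF (a=6378206.400, f=1/294.978698214): X=1307182.0236, Y=3830541.4092, Z=4916972.0909
→ Helmert 7p (PV): X=1306848.8477, Y=3831017.5843, Z=4917621.5662
→ geod (Bowring, a=6378137.000): φ=50.73018288°, λ=71.16430217°, h=3902.8411 m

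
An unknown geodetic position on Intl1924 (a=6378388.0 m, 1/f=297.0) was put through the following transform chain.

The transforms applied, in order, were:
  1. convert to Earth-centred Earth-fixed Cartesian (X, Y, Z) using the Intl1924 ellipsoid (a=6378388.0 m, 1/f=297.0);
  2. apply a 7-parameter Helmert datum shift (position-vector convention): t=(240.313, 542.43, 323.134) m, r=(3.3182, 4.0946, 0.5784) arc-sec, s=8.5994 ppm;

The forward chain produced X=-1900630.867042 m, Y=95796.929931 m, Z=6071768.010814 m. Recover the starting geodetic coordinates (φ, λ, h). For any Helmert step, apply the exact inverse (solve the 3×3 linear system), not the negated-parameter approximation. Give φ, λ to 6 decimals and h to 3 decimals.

start: X=-1900630.8670, Y=95796.9299, Z=6071768.0108 m
→ Helmert⁻¹: X=-1900975.0900, Y=95356.6818, Z=6071353.3959
→ geod (Bowring, a=6378388.000): φ=72.70377400°, λ=177.12833700°, h=3889.1950 m

φ=72.703774°, λ=177.128337°, h=3889.195 m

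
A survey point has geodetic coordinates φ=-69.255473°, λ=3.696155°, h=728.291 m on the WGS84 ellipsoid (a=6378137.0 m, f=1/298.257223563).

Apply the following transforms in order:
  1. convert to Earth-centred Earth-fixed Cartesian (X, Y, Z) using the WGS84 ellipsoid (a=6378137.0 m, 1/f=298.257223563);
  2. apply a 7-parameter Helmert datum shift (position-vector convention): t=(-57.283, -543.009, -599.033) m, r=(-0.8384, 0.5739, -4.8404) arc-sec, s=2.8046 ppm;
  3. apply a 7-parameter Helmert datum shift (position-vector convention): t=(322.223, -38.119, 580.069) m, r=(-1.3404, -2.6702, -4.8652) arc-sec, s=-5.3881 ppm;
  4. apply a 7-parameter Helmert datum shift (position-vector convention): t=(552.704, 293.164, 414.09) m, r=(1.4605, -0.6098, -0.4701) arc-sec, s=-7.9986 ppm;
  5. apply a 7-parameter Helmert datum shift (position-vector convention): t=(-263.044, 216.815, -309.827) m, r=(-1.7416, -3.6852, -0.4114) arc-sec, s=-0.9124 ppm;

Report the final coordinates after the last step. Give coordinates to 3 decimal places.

start: φ=-69.255473°, λ=3.696155°, h=728.291 m
→ ECEF (a=6378137.000, f=1/298.257223563): X=2261333.7781, Y=146081.5084, Z=-5942807.4942
→ Helmert 7p (PV): X=2261269.7303, Y=145461.6867, Z=-5943430.0800
→ Helmert 7p (PV): X=2261660.1406, Y=145330.8245, Z=-5942789.6594
→ Helmert 7p (PV): X=2262212.6548, Y=145659.7503, Z=-5942320.3200
→ Helmert 7p (PV): X=2262054.0048, Y=145821.7463, Z=-5942585.5377

X=2262054.005 m, Y=145821.746 m, Z=-5942585.538 m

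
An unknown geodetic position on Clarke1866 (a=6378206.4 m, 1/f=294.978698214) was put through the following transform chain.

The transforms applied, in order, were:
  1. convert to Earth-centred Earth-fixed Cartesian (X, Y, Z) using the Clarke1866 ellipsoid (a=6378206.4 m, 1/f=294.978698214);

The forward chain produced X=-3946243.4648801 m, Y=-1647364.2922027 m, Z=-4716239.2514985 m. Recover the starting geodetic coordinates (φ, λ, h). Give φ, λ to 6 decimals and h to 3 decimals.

start: X=-3946243.4649, Y=-1647364.2922, Z=-4716239.2515 m
→ geod (Bowring, a=6378206.400): φ=-47.99447800°, λ=-157.34184200°, h=-29.4940 m

φ=-47.994478°, λ=-157.341842°, h=-29.494 m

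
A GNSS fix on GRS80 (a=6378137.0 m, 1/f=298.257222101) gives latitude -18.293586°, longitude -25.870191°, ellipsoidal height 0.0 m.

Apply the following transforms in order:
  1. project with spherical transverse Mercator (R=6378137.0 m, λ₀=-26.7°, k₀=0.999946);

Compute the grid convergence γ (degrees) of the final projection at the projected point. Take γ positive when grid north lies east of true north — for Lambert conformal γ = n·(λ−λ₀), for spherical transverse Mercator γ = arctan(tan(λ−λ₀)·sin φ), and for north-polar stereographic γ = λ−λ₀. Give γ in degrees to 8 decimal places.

-0.26048199

start: φ=-18.293586°, λ=-25.870191°, h=0.000 m
→ into tm (λ₀=-26.7°): φ=-18.29358600°, λ−λ₀=0.82980900°
convergence γ = -0.26048199°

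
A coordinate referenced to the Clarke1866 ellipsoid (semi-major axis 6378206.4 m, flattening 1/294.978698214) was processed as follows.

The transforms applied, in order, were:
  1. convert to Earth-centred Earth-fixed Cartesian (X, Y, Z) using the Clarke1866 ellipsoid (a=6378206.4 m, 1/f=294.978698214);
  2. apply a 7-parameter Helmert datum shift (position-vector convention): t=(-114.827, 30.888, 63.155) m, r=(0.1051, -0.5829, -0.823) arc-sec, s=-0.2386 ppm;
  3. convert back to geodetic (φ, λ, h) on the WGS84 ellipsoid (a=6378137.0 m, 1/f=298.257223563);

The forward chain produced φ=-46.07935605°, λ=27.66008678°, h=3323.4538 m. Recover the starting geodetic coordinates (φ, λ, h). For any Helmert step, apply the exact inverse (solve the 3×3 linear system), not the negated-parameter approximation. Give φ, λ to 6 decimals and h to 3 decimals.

start: φ=-46.079356°, λ=27.660087°, h=3323.454 m
→ ECEF (a=6378137.000, f=1/298.257223563): X=3927514.8360, Y=2058502.5522, Z=-4573764.3298
→ Helmert⁻¹: X=3927609.4612, Y=2058485.4960, Z=-4573840.7243
→ geod (Bowring, a=6378206.400): φ=-46.08147900°, λ=27.65932400°, h=3484.9670 m

φ=-46.081479°, λ=27.659324°, h=3484.967 m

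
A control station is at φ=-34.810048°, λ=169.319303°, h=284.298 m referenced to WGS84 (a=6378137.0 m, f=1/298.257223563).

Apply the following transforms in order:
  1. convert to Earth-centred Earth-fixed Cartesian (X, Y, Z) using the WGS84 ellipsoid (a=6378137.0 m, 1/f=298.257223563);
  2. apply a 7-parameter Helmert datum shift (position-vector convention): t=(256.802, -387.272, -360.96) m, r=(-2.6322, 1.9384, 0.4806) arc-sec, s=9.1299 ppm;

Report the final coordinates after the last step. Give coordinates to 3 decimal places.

X=-5151716.589 m, Y=971225.592 m, Z=-3621105.164 m

start: φ=-34.810048°, λ=169.319303°, h=284.298 m
→ ECEF (a=6378137.000, f=1/298.257223563): X=-5151890.0644, Y=971662.2029, Z=-3620747.1636
→ Helmert 7p (PV): X=-5151716.5894, Y=971225.5922, Z=-3621105.1644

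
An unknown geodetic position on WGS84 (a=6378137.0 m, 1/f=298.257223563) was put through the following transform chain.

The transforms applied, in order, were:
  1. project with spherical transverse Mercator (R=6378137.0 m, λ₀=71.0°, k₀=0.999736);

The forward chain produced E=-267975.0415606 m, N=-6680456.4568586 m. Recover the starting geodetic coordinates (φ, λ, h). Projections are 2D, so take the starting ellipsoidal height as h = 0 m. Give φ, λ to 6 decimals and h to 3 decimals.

φ=-59.939856°, λ=66.190125°, h=0.000 m

start: E=-267975.0416, N=-6680456.4569 m
→ tm⁻¹: φ=-59.93985600°, λ=66.19012500°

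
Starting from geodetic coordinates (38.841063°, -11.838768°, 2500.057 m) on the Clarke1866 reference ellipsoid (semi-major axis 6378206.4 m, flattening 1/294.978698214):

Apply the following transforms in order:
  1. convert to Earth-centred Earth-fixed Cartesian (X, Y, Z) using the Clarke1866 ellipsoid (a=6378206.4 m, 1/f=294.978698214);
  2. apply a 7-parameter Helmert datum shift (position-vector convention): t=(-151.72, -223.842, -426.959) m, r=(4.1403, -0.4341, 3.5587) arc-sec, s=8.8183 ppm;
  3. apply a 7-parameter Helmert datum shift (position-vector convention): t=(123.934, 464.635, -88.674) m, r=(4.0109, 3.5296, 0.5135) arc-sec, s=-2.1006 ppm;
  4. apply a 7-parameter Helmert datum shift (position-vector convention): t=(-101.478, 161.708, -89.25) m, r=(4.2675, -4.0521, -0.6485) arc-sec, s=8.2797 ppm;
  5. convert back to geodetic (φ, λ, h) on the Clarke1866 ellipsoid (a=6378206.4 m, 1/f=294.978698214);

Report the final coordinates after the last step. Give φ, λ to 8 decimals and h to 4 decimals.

start: φ=38.841063°, λ=-11.838768°, h=2500.057 m
→ ECEF (a=6378206.400, f=1/294.978698214): X=4870630.5755, Y=-1020967.6715, Z=3979961.4855
→ Helmert 7p (PV): X=4870531.0449, Y=-1021196.3721, Z=3979559.3799
→ Helmert 7p (PV): X=4870715.3882, Y=-1020794.8507, Z=3979359.1446
→ Helmert 7p (PV): X=4870572.8531, Y=-1020739.2396, Z=3979377.4094
→ geod (Bowring, a=6378206.400): φ=38.83754995°, λ=-11.83633023°, h=2053.2567 m

φ=38.83754995°, λ=-11.83633023°, h=2053.2567 m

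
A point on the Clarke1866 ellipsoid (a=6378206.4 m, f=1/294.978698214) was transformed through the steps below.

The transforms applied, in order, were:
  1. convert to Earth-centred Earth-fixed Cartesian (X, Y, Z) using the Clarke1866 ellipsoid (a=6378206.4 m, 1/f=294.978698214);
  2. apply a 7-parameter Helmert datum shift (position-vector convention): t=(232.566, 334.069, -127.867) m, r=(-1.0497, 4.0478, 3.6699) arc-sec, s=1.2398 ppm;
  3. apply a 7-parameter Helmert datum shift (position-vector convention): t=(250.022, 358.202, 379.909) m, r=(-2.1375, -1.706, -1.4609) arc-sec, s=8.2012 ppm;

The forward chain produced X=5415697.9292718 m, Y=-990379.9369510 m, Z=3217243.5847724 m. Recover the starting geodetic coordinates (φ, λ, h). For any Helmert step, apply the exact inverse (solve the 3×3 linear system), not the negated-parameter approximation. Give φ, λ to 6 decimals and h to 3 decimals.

start: X=5415697.9293, Y=-990379.9370, Z=3217243.5848 m
→ Helmert⁻¹: X=5415437.1172, Y=-990724.9933, Z=3216782.2364
→ Helmert⁻¹: X=5415117.0708, Y=-991170.5520, Z=3217007.3388
→ geod (Bowring, a=6378206.400): φ=30.47046200°, λ=-10.37246900°, h=3449.8850 m

φ=30.470462°, λ=-10.372469°, h=3449.885 m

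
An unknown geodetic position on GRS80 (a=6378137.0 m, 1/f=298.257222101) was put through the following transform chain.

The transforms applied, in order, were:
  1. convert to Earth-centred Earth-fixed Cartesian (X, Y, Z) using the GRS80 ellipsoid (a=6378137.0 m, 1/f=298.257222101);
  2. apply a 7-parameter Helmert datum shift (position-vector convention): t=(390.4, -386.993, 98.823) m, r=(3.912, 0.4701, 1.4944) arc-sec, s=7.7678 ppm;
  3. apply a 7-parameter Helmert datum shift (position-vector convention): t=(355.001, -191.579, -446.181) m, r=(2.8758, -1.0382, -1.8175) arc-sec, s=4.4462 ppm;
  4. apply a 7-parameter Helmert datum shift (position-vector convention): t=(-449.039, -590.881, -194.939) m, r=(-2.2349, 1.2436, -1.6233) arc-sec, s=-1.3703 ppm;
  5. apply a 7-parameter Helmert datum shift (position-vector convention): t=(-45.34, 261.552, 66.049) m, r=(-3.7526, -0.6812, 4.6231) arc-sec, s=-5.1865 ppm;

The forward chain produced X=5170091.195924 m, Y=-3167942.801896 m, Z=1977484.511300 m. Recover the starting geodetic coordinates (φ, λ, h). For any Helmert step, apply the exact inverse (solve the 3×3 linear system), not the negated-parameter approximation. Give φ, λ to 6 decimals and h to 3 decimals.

φ=18.182601°, λ=-31.492243°, h=1172.366 m

start: X=5170091.1959, Y=-3167942.8019, Z=1977484.5113 m
→ Helmert⁻¹: X=5170098.8672, Y=-3168372.6397, Z=1977354.0011
→ Helmert⁻¹: X=5170567.9988, Y=-3167766.8342, Z=1977548.5010
→ Helmert⁻¹: X=5170227.8763, Y=-3167488.0363, Z=1978004.0260
→ Helmert⁻¹: X=5169769.8647, Y=-3167076.3835, Z=1977961.6881
→ geod (Bowring, a=6378137.000): φ=18.18260100°, λ=-31.49224300°, h=1172.3660 m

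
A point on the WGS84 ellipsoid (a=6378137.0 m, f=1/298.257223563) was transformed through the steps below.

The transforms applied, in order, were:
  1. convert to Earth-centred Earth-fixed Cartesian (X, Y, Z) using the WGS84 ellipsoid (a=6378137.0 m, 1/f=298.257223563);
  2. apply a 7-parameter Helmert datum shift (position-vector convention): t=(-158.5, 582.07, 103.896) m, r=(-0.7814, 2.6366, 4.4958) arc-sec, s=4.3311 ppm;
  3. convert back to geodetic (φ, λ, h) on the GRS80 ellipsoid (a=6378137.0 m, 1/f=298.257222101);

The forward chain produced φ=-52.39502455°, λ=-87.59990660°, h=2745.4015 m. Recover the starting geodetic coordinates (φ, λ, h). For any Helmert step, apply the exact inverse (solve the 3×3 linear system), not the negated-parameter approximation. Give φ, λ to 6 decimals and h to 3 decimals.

start: φ=-52.395025°, λ=-87.599907°, h=2745.402 m
→ ECEF (a=6378137.000, f=1/298.257222101): X=163401.2143, Y=-3898482.9669, Z=-5031920.0237
→ Helmert⁻¹: X=163538.3439, Y=-3899032.6513, Z=-5032014.8060
→ geod (Bowring, a=6378137.000): φ=-52.39159500°, λ=-87.59823300°, h=3159.1390 m

φ=-52.391595°, λ=-87.598233°, h=3159.139 m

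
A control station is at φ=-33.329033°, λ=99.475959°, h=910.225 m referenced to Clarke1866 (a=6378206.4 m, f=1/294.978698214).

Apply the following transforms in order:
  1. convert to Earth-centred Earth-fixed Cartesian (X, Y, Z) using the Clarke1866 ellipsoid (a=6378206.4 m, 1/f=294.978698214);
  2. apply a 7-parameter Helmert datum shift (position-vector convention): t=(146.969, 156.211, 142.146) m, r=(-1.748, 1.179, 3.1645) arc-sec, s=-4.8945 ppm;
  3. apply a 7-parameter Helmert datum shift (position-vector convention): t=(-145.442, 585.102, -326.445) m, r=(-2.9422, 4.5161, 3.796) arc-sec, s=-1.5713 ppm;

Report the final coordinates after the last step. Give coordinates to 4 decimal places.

X=-878651.9413 m, Y=5263186.2087 m, Z=-3485080.1220 m

start: φ=-33.329033°, λ=99.475959°, h=910.225 m
→ ECEF (a=6378206.400, f=1/294.978698214): X=-878385.3429, Y=5262587.8017, Z=-3484822.9411
→ Helmert 7p (PV): X=-878334.7315, Y=5262675.2467, Z=-3484703.3157
→ Helmert 7p (PV): X=-878651.9413, Y=5263186.2087, Z=-3485080.1220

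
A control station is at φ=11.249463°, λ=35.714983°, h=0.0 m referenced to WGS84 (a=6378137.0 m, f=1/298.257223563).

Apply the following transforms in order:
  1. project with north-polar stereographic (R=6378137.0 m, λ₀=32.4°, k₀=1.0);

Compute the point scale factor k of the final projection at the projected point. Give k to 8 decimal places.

1.67352655

start: φ=11.249463°, λ=35.714983°, h=0.000 m
→ into stereo (λ₀=32.4°): φ=11.24946300°, λ−λ₀=3.31498300°
scale k = 1.67352655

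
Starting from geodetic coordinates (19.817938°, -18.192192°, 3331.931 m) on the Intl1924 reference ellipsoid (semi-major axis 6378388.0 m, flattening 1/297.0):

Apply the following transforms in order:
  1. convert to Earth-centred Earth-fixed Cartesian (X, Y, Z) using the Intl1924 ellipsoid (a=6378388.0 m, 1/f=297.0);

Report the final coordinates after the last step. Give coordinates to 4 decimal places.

X=5705863.9461 m, Y=-1875131.0287 m, Z=2149903.0043 m

start: φ=19.817938°, λ=-18.192192°, h=3331.931 m
→ ECEF (a=6378388.000, f=1/297.0): X=5705863.9461, Y=-1875131.0287, Z=2149903.0043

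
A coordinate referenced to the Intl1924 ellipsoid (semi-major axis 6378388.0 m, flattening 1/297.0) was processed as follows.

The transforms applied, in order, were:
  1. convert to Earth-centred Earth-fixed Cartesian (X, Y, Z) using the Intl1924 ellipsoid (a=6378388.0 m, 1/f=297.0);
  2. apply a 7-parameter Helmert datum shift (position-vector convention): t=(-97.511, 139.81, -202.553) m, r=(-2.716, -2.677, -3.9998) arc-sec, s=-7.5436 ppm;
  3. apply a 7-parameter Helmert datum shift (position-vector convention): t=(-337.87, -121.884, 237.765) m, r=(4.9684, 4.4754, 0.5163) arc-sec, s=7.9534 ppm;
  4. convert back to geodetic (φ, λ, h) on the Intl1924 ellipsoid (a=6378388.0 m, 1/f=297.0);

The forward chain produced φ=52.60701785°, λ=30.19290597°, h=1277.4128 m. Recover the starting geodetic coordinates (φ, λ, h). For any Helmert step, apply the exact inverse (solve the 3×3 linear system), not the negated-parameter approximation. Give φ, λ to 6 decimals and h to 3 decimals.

start: φ=52.607018°, λ=30.192906°, h=1277.413 m
→ ECEF (a=6378388.000, f=1/297.0): X=3355770.0958, Y=1952548.6398, Z=5045220.2791
→ Helmert⁻¹: X=3355976.6990, Y=1952768.1138, Z=5044968.1682
→ Helmert⁻¹: X=3356127.1411, Y=1952641.6816, Z=5045190.9343
→ geod (Bowring, a=6378388.000): φ=52.60432100°, λ=30.19144300°, h=1469.9330 m

φ=52.604321°, λ=30.191443°, h=1469.933 m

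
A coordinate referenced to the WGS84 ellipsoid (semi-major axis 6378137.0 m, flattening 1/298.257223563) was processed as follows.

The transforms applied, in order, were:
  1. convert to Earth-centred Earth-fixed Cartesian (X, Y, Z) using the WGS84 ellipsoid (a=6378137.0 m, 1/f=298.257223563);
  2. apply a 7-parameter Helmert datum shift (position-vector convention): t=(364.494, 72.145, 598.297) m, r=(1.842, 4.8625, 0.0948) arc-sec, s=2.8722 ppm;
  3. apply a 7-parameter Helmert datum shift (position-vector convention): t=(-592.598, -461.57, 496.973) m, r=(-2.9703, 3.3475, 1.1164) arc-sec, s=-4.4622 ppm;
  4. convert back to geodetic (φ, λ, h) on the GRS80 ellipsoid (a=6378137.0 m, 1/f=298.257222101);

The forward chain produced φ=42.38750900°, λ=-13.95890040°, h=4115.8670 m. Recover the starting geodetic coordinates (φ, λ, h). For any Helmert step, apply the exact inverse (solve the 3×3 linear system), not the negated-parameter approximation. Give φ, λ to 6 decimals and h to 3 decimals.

φ=42.381596°, λ=-13.954757°, h=3482.622 m

start: φ=42.387509°, λ=-13.958900°, h=4115.867 m
→ ECEF (a=6378137.000, f=1/298.257222101): X=4581709.7678, Y=-1138858.2946, Z=4280268.3177
→ Helmert⁻¹: X=4582247.1927, Y=-1138488.2373, Z=4279848.4132
→ Helmert⁻¹: X=4581768.1336, Y=-1138521.0021, Z=4279356.0036
→ geod (Bowring, a=6378137.000): φ=42.38159600°, λ=-13.95475700°, h=3482.6220 m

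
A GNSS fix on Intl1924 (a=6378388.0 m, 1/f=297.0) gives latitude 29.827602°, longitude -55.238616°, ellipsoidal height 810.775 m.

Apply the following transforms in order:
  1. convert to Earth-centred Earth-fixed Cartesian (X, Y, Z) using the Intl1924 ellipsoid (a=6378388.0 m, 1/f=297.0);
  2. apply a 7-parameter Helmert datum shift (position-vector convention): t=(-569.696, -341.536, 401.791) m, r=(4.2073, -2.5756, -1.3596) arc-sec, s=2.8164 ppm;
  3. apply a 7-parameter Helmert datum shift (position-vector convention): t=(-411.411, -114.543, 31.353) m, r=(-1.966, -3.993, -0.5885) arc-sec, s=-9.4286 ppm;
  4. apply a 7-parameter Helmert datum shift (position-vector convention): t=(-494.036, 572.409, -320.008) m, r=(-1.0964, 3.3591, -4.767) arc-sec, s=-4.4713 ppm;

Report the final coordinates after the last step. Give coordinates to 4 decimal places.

X=3156253.6292 m, Y=-4550204.7938 m, Z=3154359.8941 m

start: φ=29.827602°, λ=-55.238616°, h=810.775 m
→ ECEF (a=6378388.000, f=1/297.0): X=3157960.9909, Y=-4550251.2790, Z=3154257.8301
→ Helmert 7p (PV): X=3157330.8089, Y=-4550690.7855, Z=3154615.1236
→ Helmert 7p (PV): X=3156815.5767, Y=-4550741.3623, Z=3154721.2282
→ Helmert 7p (PV): X=3156253.6292, Y=-4550204.7938, Z=3154359.8941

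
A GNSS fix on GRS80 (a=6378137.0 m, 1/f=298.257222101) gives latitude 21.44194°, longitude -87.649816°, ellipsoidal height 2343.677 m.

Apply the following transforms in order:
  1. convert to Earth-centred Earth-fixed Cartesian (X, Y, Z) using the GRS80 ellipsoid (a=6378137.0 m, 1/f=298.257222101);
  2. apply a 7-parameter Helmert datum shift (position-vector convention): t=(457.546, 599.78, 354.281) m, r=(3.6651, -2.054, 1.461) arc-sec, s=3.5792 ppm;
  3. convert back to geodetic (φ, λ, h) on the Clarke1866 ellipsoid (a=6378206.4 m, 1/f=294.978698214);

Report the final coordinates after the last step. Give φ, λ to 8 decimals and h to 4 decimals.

start: φ=21.441940°, λ=-87.649816°, h=2343.677 m
→ ECEF (a=6378137.000, f=1/298.257222101): X=243644.2194, Y=-5936537.4897, Z=2317865.2340
→ Helmert 7p (PV): X=244121.6053, Y=-5935998.4180, Z=2318124.7512
→ geod (Bowring, a=6378206.400): φ=21.44729248°, λ=-87.64500272°, h=1917.7747 m

φ=21.44729248°, λ=-87.64500272°, h=1917.7747 m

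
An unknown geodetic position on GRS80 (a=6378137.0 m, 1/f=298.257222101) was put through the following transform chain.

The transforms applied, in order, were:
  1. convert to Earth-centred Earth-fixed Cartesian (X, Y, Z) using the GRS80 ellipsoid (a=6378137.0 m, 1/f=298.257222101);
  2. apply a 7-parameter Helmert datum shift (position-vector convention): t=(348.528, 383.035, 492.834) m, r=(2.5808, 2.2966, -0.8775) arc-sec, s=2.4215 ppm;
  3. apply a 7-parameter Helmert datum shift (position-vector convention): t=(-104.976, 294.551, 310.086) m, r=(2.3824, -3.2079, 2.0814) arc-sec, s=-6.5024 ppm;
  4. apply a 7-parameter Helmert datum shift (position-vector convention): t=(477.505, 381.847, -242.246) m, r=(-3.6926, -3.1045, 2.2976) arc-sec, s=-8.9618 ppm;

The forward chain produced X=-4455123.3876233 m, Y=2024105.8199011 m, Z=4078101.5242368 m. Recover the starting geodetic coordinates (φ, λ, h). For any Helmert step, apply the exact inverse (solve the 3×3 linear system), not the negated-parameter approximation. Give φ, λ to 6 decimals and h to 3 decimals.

φ=39.992667°, λ=155.579335°, h=476.925 m

start: X=-4455123.3876, Y=2024105.8199, Z=4078101.5242 m
→ Helmert⁻¹: X=-4455556.8954, Y=2023718.7261, Z=4078483.6097
→ Helmert⁻¹: X=-4455397.0452, Y=2023529.3959, Z=4078245.9615
→ Helmert⁻¹: X=-4455788.7924, Y=2023173.5259, Z=4077668.3273
→ geod (Bowring, a=6378137.000): φ=39.99266700°, λ=155.57933500°, h=476.9250 m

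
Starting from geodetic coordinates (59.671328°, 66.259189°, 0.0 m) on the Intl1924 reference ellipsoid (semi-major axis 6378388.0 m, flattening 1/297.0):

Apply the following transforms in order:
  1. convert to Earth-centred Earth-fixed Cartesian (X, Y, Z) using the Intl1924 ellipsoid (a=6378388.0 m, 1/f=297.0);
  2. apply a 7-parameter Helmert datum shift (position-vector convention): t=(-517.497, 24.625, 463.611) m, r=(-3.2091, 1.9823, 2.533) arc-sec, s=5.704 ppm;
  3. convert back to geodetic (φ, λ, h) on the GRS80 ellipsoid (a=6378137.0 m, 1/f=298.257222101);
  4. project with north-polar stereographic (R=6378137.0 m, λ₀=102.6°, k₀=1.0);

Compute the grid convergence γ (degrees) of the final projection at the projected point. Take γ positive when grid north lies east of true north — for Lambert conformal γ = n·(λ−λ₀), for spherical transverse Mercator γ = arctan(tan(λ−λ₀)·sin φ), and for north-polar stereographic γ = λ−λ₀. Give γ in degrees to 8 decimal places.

-36.33177206

start: φ=59.671328°, λ=66.259189°, h=0.000 m
→ ECEF (a=6378388.000, f=1/297.0): X=1299964.6715, Y=2955680.2469, Z=5482195.3513
→ Helmert 7p (PV): X=1299470.9793, Y=2955822.9885, Z=5482631.7542
→ geod (Bowring, a=6378137.000): φ=59.67311709°, λ=66.26822794°, h=525.3023 m
→ into stereo (λ₀=102.6°): φ=59.67311709°, λ−λ₀=-36.33177206°
convergence γ = -36.33177206°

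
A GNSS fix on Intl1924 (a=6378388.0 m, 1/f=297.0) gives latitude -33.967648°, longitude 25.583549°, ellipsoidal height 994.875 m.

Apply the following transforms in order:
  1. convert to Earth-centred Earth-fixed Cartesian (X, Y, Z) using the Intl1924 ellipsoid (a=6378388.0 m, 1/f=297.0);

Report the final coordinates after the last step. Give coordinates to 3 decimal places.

start: φ=-33.967648°, λ=25.583549°, h=994.875 m
→ ECEF (a=6378388.000, f=1/297.0): X=4777051.5222, Y=2287093.3595, Z=-3544081.0169

X=4777051.522 m, Y=2287093.360 m, Z=-3544081.017 m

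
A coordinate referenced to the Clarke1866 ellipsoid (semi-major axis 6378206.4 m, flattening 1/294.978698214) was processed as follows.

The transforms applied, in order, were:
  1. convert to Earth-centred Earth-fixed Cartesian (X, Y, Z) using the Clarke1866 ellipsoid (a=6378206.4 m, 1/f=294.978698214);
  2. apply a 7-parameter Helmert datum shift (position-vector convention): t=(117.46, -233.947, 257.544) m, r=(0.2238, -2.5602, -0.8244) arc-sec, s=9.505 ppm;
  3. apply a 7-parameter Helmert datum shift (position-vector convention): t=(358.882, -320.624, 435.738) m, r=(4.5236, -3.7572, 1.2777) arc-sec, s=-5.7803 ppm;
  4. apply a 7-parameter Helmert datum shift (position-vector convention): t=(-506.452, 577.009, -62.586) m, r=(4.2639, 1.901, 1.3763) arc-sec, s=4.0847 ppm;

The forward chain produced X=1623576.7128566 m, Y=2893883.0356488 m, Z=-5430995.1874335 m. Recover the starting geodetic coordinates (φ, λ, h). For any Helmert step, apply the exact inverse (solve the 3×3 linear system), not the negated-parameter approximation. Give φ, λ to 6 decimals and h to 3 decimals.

φ=-58.754555°, λ=60.704539°, h=2501.883 m

start: X=1623576.7129, Y=2893883.0356, Z=-5430995.1874 m
→ Helmert⁻¹: X=1624145.8890, Y=2893171.1028, Z=-5430955.2567
→ Helmert⁻¹: X=1623715.3786, Y=2893379.2753, Z=-5431515.4214
→ Helmert⁻¹: X=1623503.5015, Y=2893586.3141, Z=-5431744.6277
→ geod (Bowring, a=6378206.400): φ=-58.75455500°, λ=60.70453900°, h=2501.8830 m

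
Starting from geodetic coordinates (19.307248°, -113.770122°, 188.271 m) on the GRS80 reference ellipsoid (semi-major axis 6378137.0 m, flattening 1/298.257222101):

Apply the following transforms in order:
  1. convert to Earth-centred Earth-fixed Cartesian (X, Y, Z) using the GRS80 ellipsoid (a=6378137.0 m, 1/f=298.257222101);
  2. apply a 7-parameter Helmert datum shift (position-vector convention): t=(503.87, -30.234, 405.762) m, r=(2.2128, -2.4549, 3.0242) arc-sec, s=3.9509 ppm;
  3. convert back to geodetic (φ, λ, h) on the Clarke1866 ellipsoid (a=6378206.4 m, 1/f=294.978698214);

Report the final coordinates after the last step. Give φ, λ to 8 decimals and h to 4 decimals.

φ=19.31172691°, λ=-113.76490935°, h=138.4403 m

start: φ=19.307248°, λ=-113.770122°, h=188.271 m
→ ECEF (a=6378137.000, f=1/298.257222101): X=-2427198.2172, Y=-5510976.5442, Z=2095539.4131
→ Helmert 7p (PV): X=-2426648.0765, Y=-5511086.6195, Z=2095865.4448
→ geod (Bowring, a=6378206.400): φ=19.31172691°, λ=-113.76490935°, h=138.4403 m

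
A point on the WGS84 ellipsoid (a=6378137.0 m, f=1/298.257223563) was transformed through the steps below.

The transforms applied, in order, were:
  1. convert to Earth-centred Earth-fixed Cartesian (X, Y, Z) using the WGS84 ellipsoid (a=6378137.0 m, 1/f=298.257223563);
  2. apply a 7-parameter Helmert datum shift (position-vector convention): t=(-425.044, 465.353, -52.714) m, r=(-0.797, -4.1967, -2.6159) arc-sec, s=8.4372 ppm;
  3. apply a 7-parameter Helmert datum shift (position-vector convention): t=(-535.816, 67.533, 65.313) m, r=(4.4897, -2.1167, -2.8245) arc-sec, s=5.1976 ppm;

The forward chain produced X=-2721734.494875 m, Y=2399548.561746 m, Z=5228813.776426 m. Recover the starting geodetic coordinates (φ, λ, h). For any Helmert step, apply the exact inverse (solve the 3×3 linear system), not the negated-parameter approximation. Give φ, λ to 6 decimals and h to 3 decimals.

φ=55.430427°, λ=138.594808°, h=60.162 m

start: X=-2721734.4949, Y=2399548.5617, Z=5228813.7764 m
→ Helmert⁻¹: X=-2721163.7364, Y=2399545.1062, Z=5228696.9812
→ Helmert⁻¹: X=-2720639.7765, Y=2399004.8043, Z=5228770.2039
→ geod (Bowring, a=6378137.000): φ=55.43042700°, λ=138.59480800°, h=60.1620 m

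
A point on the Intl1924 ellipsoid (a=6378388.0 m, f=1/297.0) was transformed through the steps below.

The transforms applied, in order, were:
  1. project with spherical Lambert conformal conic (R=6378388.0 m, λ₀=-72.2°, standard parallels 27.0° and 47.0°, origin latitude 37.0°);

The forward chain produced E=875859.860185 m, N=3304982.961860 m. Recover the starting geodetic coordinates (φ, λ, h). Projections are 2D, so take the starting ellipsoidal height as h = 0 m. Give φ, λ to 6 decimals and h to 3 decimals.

start: E=875859.8602, N=3304982.9619 m
→ lcc⁻¹: φ=65.11721800°, λ=-55.73579500°

φ=65.117218°, λ=-55.735795°, h=0.000 m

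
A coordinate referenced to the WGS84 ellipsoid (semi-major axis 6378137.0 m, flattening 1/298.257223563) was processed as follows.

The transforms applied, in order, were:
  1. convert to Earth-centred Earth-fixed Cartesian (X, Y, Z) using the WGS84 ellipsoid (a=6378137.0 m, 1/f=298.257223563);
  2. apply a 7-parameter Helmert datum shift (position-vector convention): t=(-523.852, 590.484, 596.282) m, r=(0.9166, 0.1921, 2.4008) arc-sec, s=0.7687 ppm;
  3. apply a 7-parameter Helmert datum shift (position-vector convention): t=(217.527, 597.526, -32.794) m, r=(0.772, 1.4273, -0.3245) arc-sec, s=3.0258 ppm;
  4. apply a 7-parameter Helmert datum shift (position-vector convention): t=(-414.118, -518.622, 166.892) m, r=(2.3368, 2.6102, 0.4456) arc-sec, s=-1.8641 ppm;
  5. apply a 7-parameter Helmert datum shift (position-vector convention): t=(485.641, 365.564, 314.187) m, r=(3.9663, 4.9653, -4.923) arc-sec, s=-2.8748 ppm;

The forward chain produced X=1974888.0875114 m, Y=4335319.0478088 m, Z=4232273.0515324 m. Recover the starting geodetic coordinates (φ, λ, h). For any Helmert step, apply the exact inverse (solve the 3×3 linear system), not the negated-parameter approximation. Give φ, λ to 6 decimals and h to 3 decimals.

φ=41.805926°, λ=65.504909°, h=2388.763 m

start: X=1974888.0875, Y=4335319.0478, Z=4232273.0515 m
→ Helmert⁻¹: X=1974202.7821, Y=4335094.4416, Z=4231935.1943
→ Helmert⁻¹: X=1974576.3963, Y=4335664.8219, Z=4231752.0589
→ Helmert⁻¹: X=1974316.7925, Y=4335073.1235, Z=4231769.4850
→ Helmert⁻¹: X=1974885.6366, Y=4334475.1235, Z=4231152.5283
→ geod (Bowring, a=6378137.000): φ=41.80592600°, λ=65.50490900°, h=2388.7630 m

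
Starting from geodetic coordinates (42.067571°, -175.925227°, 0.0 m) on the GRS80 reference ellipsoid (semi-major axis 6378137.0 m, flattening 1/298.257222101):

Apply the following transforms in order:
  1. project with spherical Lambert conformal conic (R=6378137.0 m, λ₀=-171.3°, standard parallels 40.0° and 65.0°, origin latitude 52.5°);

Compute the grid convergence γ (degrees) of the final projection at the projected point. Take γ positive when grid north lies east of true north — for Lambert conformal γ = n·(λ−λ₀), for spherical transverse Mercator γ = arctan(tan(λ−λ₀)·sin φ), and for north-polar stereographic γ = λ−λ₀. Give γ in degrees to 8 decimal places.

start: φ=42.067571°, λ=-175.925227°, h=0.000 m
→ into lcc (λ₀=-171.3°): φ=42.06757100°, λ−λ₀=-4.62522700°
convergence γ = -3.69977853°

-3.69977853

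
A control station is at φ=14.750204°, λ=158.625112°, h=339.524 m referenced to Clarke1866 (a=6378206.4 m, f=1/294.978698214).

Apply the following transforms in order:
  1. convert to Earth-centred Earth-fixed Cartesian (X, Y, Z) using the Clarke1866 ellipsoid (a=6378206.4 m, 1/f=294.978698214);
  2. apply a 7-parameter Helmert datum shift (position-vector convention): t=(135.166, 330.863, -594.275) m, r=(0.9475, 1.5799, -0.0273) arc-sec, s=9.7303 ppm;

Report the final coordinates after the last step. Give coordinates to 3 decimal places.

start: φ=14.750204°, λ=158.625112°, h=339.524 m
→ ECEF (a=6378206.400, f=1/294.978698214): X=-5745316.3059, Y=2248660.5052, Z=1613374.3539
→ Helmert 7p (PV): X=-5745224.3880, Y=2249006.5975, Z=1612850.1142

X=-5745224.388 m, Y=2249006.597 m, Z=1612850.114 m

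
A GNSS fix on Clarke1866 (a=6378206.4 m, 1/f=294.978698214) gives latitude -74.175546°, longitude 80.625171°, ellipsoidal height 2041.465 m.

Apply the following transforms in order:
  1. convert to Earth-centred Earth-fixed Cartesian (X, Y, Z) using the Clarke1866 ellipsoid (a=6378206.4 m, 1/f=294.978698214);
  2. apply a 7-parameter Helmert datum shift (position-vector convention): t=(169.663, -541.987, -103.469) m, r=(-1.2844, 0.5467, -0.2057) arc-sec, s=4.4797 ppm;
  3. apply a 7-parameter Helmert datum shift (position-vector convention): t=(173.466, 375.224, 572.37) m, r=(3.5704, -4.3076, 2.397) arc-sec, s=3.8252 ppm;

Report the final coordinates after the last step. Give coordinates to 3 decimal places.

start: φ=-74.175546°, λ=80.625171°, h=2041.465 m
→ ECEF (a=6378206.400, f=1/294.978698214): X=284297.9353, Y=1721999.1768, Z=-6116095.1805
→ Helmert 7p (PV): X=284454.3785, Y=1721426.5355, Z=-6116237.5242
→ Helmert 7p (PV): X=284736.6588, Y=1721917.5212, Z=-6115652.8118

X=284736.659 m, Y=1721917.521 m, Z=-6115652.812 m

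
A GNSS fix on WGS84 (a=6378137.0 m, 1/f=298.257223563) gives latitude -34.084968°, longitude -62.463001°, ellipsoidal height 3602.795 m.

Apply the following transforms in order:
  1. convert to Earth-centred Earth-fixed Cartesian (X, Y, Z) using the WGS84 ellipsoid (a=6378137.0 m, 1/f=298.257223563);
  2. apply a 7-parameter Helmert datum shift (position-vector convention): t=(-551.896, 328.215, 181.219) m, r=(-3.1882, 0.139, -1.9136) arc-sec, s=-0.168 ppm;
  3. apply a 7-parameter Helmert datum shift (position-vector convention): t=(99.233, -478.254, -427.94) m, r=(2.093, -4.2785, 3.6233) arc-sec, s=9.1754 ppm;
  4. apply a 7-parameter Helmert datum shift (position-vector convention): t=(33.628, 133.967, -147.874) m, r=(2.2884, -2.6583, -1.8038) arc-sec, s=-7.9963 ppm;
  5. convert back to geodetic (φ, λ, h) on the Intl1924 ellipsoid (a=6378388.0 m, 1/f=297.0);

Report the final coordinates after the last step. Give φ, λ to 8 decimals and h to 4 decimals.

start: φ=-34.084968°, λ=-62.463001°, h=3602.795 m
→ ECEF (a=6378137.000, f=1/298.257223563): X=2446126.3484, Y=-4691565.5922, Z=-3556275.3492
→ Helmert 7p (PV): X=2445528.1194, Y=-4691314.2515, Z=-3556022.6644
→ Helmert 7p (PV): X=2445805.9630, Y=-4691756.5072, Z=-3556480.1088
→ Helmert 7p (PV): X=2445824.8391, Y=-4691566.9551, Z=-3556620.0755
→ geod (Bowring, a=6378388.000): φ=-34.08900139°, λ=-62.46590305°, h=3459.1923 m

φ=-34.08900139°, λ=-62.46590305°, h=3459.1923 m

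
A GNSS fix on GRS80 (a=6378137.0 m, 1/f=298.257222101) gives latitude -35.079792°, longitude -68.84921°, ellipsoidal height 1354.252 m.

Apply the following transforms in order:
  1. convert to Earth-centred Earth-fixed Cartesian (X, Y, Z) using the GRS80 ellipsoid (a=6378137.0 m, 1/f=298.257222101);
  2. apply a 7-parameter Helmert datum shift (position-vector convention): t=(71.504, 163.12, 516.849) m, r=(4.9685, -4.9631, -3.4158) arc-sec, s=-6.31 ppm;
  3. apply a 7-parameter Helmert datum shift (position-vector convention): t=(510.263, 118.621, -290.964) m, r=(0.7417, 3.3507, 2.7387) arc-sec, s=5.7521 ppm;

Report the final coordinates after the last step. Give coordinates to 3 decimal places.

start: φ=-35.079792°, λ=-68.849210°, h=1354.252 m
→ ECEF (a=6378137.000, f=1/298.257222101): X=1885827.8973, Y=-4874367.6630, Z=-3645893.0038
→ Helmert 7p (PV): X=1885894.5075, Y=-4874117.1937, Z=-3645425.1860
→ Helmert 7p (PV): X=1886421.1163, Y=-4873988.4603, Z=-3645785.2815

X=1886421.116 m, Y=-4873988.460 m, Z=-3645785.281 m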